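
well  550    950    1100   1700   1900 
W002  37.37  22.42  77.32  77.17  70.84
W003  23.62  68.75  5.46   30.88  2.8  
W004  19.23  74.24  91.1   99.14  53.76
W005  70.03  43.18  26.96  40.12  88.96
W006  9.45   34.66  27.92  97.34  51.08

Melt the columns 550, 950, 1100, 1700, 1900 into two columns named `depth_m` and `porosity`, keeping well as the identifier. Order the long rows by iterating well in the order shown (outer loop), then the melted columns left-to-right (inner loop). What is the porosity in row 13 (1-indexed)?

91.1

25 rows total (5 × 5). Row 13: index ⌊(13-1)/5⌋ = 2 into well → W004; (13-1) mod 5 = 2 into the melted columns → 1100.
So row 13 is (W004, 1100, 91.1); porosity = 91.1.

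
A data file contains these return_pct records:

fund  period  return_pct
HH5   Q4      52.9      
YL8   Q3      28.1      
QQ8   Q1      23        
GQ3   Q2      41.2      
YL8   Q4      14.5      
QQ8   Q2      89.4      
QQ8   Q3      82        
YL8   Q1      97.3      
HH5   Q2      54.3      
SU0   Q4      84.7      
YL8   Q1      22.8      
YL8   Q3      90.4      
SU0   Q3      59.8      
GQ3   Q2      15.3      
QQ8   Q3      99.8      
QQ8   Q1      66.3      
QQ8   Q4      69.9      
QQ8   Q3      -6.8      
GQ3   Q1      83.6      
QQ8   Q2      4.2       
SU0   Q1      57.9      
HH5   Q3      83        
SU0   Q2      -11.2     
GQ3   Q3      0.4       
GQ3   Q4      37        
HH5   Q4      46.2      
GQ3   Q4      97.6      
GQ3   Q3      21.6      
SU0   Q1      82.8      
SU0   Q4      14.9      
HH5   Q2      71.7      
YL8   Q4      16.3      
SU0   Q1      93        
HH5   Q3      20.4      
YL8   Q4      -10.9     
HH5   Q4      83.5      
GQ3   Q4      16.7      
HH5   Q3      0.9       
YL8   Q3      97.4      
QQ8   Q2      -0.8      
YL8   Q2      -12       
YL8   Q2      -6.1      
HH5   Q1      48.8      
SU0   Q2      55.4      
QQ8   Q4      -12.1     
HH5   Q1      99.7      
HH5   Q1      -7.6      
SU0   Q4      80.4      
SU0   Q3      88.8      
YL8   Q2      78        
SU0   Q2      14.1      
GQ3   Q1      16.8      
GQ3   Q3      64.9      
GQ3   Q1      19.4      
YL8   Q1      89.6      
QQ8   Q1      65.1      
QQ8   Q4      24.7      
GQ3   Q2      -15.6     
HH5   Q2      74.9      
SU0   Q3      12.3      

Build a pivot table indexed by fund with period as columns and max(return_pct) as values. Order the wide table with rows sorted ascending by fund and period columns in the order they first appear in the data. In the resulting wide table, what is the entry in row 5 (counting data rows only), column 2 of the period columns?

With rows sorted ascending by fund, row 5 is fund=YL8. period columns in first-appearance order: Q4, Q3, Q1, Q2; column 2 is Q3.
Long rows with fund=YL8, period=Q3: max(28.1, 90.4, 97.4) = 97.4.

97.4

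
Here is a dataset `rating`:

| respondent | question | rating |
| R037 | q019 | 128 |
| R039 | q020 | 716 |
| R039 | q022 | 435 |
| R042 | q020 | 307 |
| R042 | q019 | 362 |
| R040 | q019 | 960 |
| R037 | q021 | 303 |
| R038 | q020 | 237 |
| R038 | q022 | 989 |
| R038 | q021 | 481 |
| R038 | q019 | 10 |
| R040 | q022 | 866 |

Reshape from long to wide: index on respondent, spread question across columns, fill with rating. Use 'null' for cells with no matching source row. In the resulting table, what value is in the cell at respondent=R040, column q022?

The long row with respondent=R040, question=q022 has rating=866.

866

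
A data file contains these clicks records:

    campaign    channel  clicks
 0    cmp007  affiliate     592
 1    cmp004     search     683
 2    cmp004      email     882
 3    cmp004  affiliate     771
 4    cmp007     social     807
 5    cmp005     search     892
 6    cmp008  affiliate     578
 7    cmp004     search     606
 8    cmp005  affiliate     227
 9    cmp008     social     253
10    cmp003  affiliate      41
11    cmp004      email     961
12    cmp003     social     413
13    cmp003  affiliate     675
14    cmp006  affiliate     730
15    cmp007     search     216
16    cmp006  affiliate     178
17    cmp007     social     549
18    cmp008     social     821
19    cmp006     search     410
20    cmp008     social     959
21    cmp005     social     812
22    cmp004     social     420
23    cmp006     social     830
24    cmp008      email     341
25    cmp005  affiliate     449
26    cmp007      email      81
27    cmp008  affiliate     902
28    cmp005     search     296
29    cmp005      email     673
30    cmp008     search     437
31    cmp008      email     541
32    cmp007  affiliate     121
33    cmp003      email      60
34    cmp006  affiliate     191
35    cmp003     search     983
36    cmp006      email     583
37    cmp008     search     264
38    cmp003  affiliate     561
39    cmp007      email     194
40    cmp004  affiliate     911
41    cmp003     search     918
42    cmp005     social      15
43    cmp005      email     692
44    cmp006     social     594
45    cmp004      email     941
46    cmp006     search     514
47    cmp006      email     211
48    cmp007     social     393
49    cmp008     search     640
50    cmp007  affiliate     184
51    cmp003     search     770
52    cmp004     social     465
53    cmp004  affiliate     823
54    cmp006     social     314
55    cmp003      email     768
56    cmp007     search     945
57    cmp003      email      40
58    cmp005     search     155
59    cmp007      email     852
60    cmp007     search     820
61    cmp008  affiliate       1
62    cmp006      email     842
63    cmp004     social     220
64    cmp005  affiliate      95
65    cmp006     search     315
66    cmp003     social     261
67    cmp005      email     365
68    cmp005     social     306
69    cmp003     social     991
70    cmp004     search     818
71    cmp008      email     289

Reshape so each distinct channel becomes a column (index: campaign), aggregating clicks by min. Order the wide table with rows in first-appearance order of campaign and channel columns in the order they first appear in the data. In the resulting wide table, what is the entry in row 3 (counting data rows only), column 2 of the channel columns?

155

With rows in first-appearance order of campaign, row 3 is campaign=cmp005. channel columns in first-appearance order: affiliate, search, email, social; column 2 is search.
Long rows with campaign=cmp005, channel=search: min(892, 296, 155) = 155.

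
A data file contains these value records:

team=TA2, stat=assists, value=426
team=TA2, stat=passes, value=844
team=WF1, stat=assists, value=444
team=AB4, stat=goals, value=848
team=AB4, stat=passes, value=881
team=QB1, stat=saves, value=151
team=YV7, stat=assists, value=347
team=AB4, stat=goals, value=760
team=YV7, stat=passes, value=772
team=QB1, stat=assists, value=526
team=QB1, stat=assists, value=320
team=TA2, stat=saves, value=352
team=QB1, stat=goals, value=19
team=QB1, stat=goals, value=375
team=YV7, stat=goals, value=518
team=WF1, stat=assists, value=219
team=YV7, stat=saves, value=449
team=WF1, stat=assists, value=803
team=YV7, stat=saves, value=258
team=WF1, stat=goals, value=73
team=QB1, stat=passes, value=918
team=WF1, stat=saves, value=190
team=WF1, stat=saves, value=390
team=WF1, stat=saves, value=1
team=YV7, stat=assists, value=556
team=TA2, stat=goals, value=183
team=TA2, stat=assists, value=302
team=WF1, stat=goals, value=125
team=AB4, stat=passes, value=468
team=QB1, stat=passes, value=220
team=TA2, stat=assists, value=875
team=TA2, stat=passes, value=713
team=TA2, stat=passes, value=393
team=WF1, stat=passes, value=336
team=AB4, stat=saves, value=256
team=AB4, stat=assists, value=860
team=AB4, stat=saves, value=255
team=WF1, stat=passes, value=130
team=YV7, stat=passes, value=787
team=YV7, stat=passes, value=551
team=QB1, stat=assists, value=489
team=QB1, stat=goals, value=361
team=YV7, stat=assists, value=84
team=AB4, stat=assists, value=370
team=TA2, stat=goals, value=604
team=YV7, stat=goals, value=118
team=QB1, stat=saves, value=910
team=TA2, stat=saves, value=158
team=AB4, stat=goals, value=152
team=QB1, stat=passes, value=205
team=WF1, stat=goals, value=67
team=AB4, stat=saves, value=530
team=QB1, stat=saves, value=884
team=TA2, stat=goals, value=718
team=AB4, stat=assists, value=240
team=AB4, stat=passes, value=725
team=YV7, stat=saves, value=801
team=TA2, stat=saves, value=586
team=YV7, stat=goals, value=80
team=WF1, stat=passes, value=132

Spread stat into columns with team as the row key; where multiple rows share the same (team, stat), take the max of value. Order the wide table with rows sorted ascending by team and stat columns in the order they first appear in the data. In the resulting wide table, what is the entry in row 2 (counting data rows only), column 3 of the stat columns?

375

With rows sorted ascending by team, row 2 is team=QB1. stat columns in first-appearance order: assists, passes, goals, saves; column 3 is goals.
Long rows with team=QB1, stat=goals: max(19, 375, 361) = 375.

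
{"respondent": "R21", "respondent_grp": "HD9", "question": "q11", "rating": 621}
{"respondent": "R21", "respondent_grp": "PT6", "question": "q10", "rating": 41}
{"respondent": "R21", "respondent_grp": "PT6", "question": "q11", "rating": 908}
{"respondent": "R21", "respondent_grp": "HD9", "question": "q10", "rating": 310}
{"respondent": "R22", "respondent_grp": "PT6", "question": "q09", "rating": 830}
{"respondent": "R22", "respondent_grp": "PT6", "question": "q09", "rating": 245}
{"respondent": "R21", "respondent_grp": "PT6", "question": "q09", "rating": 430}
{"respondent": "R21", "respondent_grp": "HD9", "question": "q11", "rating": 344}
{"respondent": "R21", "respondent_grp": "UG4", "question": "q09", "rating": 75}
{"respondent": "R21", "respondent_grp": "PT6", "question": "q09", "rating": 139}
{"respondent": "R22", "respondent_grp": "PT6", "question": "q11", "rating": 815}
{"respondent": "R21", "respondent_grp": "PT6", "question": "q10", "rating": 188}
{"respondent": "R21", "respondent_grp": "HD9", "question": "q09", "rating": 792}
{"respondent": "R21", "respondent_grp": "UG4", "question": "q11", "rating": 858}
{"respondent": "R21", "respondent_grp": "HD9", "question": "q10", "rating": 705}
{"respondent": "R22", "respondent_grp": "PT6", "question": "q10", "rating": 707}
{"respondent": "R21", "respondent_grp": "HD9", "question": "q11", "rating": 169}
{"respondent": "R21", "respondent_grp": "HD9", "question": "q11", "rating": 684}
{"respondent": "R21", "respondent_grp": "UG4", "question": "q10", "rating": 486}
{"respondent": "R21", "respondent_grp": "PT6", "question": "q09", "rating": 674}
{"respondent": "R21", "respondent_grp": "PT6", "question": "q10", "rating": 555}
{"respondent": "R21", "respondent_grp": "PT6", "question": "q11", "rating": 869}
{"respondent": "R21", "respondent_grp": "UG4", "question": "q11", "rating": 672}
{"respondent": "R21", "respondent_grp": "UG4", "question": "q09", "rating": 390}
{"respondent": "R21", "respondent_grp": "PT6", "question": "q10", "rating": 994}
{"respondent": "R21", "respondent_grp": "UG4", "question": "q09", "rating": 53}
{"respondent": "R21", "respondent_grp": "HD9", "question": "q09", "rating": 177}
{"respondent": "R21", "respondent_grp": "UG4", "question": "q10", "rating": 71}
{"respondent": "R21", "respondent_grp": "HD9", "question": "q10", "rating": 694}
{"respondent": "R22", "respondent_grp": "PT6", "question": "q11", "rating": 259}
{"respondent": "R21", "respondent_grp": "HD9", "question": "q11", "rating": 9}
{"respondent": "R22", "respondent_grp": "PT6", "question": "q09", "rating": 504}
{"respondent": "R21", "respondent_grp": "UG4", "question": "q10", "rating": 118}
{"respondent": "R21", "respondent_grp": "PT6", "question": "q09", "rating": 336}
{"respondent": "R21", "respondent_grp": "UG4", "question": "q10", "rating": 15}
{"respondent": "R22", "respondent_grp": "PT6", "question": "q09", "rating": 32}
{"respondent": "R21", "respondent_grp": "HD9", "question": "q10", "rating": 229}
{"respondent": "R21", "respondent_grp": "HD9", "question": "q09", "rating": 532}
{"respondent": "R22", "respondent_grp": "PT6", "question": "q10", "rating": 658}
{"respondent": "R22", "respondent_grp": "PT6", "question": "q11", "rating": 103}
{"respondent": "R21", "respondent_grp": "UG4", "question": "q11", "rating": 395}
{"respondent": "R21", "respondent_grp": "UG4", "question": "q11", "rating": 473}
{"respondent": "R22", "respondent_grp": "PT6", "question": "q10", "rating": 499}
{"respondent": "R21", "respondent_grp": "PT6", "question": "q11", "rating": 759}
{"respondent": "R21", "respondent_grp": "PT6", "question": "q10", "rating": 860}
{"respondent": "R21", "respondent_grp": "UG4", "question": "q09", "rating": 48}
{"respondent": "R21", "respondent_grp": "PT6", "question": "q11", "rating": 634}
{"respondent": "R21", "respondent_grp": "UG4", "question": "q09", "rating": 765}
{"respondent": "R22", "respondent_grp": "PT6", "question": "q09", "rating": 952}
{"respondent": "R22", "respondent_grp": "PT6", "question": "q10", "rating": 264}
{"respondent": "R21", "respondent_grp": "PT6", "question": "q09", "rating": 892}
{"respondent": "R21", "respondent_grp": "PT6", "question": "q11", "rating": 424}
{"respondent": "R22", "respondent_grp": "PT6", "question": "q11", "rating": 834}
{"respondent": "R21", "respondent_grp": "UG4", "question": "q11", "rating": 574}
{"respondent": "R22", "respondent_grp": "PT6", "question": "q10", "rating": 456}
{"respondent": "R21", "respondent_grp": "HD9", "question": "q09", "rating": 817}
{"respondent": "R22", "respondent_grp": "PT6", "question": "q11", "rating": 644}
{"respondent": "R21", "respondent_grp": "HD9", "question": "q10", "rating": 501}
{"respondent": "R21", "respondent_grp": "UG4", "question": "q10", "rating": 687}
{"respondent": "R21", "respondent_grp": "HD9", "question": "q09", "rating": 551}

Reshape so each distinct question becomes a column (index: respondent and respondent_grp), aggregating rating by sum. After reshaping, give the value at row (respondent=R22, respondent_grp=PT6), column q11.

Rows with respondent=R22, respondent_grp=PT6 and question=q11: rating values are 815, 259, 103, 834, 644.
815 + 259 + 103 + 834 + 644 = 2655.

2655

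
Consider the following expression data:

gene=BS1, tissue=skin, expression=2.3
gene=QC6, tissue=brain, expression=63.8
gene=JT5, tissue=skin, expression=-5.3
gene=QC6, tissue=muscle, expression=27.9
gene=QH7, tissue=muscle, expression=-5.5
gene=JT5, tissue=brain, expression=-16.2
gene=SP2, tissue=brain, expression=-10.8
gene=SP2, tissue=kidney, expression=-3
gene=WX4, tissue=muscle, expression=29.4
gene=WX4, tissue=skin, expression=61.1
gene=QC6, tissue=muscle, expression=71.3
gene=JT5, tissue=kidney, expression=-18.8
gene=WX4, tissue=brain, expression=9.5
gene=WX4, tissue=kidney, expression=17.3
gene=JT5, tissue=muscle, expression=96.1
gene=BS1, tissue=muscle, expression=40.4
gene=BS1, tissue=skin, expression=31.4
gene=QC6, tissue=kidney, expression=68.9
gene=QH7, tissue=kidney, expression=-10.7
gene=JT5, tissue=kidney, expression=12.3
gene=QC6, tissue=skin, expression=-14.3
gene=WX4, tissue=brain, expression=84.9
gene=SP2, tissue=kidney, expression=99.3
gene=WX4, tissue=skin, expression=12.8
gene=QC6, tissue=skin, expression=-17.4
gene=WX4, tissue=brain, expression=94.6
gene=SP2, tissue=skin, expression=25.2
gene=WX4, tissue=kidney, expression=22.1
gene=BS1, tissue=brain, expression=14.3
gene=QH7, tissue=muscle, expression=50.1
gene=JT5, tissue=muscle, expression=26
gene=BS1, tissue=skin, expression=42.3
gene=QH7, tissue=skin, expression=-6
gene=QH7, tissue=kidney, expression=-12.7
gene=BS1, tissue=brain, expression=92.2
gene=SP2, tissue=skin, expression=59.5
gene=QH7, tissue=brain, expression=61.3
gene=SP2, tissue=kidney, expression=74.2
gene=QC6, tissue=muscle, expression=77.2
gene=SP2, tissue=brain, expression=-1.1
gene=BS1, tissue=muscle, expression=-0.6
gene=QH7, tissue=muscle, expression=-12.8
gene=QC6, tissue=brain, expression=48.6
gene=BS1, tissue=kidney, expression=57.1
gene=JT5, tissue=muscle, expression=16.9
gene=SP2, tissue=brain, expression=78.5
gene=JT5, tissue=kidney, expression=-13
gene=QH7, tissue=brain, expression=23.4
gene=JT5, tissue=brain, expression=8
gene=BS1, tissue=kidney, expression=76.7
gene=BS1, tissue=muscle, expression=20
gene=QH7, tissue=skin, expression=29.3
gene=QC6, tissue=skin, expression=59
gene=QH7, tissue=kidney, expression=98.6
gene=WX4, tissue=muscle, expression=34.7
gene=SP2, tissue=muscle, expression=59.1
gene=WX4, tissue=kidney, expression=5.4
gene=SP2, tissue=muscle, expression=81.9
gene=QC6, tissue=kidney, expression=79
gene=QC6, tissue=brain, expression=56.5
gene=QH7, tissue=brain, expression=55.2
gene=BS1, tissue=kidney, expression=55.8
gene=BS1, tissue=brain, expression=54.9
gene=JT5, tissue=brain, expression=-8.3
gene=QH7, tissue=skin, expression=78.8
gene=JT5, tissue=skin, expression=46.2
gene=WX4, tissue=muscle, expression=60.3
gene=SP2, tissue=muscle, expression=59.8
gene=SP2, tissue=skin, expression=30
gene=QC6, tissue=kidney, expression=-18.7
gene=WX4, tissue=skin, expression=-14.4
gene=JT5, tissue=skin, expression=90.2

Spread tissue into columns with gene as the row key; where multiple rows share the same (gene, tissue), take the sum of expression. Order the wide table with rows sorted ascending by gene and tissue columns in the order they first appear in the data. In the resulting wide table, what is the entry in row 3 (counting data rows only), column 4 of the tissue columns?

129.2

With rows sorted ascending by gene, row 3 is gene=QC6. tissue columns in first-appearance order: skin, brain, muscle, kidney; column 4 is kidney.
Long rows with gene=QC6, tissue=kidney: 68.9 + 79 + -18.7 = 129.2.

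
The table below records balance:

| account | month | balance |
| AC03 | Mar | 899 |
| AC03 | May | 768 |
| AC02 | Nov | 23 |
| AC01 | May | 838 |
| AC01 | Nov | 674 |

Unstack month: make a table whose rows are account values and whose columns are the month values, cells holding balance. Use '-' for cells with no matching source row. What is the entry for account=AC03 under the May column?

768

The long row with account=AC03, month=May has balance=768.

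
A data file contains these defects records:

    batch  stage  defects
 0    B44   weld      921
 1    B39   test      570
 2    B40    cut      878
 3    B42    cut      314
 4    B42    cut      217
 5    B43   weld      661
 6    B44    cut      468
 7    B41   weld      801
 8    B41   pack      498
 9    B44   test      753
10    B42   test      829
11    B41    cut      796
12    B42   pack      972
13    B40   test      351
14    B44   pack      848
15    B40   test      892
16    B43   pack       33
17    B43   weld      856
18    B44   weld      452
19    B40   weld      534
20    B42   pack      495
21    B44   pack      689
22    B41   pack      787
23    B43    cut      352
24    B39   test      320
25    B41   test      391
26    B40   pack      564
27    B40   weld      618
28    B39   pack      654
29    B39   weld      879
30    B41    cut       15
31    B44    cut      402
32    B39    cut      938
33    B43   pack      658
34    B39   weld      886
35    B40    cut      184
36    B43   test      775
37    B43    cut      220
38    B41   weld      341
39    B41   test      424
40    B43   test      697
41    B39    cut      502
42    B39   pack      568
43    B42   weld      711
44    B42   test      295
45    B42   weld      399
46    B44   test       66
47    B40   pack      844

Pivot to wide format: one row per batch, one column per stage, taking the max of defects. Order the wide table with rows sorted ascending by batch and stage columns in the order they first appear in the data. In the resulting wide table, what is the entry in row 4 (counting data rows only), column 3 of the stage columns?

314

With rows sorted ascending by batch, row 4 is batch=B42. stage columns in first-appearance order: weld, test, cut, pack; column 3 is cut.
Long rows with batch=B42, stage=cut: max(314, 217) = 314.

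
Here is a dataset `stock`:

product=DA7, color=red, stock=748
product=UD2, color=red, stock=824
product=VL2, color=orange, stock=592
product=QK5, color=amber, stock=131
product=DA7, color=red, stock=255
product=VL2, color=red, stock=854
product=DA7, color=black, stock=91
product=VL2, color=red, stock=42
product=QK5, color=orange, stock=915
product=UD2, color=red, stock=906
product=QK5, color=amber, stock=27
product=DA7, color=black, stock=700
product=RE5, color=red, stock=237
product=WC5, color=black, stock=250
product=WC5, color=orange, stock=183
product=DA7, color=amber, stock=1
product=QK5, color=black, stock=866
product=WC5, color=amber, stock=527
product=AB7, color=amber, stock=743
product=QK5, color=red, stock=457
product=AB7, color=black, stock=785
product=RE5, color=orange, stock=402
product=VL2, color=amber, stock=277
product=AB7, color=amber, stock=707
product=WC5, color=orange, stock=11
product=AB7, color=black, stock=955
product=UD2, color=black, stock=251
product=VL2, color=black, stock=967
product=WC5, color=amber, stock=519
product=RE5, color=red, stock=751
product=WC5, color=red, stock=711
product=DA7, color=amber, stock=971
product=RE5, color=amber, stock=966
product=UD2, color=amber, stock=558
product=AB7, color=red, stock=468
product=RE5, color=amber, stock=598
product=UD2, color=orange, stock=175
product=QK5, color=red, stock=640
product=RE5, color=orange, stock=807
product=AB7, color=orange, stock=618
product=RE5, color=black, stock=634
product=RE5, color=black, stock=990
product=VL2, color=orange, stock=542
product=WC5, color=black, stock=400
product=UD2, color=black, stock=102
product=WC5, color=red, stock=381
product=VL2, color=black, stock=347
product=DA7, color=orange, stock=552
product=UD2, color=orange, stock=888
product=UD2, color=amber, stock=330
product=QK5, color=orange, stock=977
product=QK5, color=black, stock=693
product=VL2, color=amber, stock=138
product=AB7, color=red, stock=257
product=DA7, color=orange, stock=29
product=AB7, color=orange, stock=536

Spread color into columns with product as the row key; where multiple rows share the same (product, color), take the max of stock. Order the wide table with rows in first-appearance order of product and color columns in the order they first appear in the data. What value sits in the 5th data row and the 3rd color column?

966

With rows in first-appearance order of product, row 5 is product=RE5. color columns in first-appearance order: red, orange, amber, black; column 3 is amber.
Long rows with product=RE5, color=amber: max(966, 598) = 966.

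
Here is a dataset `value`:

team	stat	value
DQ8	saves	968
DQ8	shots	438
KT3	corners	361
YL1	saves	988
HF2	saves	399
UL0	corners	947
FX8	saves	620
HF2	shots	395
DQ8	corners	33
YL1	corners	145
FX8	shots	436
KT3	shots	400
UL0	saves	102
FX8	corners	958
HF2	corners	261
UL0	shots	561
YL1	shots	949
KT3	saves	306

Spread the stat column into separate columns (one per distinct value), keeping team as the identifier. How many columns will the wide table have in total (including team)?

4

1 column for team plus 3 distinct stat values → 4 columns.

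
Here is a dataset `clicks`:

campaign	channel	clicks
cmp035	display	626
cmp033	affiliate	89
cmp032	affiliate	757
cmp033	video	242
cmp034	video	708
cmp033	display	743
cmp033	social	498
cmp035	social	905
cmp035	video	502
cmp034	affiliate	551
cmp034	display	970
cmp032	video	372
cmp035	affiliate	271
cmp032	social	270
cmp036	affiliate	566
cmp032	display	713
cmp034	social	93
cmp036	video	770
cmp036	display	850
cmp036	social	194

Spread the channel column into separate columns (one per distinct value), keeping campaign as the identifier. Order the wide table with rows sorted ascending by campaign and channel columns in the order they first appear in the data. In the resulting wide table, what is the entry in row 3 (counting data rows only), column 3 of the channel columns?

708

With rows sorted ascending by campaign, row 3 is campaign=cmp034. channel columns in first-appearance order: display, affiliate, video, social; column 3 is video.
Long rows with campaign=cmp034, channel=video: clicks = 708.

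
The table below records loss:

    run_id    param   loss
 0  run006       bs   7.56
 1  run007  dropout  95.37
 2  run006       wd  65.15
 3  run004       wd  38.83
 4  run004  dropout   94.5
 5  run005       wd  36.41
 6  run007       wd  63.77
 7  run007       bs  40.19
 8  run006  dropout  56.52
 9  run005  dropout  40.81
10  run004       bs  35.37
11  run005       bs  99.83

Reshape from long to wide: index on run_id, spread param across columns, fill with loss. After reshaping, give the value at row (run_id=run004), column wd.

Wide layout: rows indexed by run_id, columns are the 3 distinct param values (bs, dropout, wd).
Cell (run_id=run004, param=wd) draws from the long row where run_id=run004 and param=wd, which has loss=38.83.

38.83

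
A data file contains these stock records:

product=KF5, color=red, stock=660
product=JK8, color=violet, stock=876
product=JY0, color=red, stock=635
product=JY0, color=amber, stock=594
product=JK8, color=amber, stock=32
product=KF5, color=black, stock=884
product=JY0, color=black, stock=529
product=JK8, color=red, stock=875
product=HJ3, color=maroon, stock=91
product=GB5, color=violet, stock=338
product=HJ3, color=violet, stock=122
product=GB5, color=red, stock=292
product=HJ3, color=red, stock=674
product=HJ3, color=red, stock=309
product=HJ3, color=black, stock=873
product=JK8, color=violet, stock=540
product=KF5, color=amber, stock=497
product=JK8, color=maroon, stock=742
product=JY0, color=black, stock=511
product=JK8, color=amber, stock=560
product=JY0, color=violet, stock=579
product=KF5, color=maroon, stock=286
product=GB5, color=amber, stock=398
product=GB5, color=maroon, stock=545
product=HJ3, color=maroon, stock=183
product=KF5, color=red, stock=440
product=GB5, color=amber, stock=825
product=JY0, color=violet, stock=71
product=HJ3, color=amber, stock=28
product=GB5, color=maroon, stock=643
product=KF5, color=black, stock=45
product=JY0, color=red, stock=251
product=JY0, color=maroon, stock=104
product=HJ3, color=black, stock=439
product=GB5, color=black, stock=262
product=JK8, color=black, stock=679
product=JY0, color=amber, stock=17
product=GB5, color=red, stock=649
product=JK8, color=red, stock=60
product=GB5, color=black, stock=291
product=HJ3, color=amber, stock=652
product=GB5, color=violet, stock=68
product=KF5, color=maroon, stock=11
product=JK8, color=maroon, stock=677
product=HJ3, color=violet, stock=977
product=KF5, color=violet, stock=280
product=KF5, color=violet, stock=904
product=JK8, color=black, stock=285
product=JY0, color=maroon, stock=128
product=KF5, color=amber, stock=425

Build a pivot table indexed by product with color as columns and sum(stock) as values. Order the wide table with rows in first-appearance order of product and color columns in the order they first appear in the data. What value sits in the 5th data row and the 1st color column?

941

With rows in first-appearance order of product, row 5 is product=GB5. color columns in first-appearance order: red, violet, amber, black, maroon; column 1 is red.
Long rows with product=GB5, color=red: 292 + 649 = 941.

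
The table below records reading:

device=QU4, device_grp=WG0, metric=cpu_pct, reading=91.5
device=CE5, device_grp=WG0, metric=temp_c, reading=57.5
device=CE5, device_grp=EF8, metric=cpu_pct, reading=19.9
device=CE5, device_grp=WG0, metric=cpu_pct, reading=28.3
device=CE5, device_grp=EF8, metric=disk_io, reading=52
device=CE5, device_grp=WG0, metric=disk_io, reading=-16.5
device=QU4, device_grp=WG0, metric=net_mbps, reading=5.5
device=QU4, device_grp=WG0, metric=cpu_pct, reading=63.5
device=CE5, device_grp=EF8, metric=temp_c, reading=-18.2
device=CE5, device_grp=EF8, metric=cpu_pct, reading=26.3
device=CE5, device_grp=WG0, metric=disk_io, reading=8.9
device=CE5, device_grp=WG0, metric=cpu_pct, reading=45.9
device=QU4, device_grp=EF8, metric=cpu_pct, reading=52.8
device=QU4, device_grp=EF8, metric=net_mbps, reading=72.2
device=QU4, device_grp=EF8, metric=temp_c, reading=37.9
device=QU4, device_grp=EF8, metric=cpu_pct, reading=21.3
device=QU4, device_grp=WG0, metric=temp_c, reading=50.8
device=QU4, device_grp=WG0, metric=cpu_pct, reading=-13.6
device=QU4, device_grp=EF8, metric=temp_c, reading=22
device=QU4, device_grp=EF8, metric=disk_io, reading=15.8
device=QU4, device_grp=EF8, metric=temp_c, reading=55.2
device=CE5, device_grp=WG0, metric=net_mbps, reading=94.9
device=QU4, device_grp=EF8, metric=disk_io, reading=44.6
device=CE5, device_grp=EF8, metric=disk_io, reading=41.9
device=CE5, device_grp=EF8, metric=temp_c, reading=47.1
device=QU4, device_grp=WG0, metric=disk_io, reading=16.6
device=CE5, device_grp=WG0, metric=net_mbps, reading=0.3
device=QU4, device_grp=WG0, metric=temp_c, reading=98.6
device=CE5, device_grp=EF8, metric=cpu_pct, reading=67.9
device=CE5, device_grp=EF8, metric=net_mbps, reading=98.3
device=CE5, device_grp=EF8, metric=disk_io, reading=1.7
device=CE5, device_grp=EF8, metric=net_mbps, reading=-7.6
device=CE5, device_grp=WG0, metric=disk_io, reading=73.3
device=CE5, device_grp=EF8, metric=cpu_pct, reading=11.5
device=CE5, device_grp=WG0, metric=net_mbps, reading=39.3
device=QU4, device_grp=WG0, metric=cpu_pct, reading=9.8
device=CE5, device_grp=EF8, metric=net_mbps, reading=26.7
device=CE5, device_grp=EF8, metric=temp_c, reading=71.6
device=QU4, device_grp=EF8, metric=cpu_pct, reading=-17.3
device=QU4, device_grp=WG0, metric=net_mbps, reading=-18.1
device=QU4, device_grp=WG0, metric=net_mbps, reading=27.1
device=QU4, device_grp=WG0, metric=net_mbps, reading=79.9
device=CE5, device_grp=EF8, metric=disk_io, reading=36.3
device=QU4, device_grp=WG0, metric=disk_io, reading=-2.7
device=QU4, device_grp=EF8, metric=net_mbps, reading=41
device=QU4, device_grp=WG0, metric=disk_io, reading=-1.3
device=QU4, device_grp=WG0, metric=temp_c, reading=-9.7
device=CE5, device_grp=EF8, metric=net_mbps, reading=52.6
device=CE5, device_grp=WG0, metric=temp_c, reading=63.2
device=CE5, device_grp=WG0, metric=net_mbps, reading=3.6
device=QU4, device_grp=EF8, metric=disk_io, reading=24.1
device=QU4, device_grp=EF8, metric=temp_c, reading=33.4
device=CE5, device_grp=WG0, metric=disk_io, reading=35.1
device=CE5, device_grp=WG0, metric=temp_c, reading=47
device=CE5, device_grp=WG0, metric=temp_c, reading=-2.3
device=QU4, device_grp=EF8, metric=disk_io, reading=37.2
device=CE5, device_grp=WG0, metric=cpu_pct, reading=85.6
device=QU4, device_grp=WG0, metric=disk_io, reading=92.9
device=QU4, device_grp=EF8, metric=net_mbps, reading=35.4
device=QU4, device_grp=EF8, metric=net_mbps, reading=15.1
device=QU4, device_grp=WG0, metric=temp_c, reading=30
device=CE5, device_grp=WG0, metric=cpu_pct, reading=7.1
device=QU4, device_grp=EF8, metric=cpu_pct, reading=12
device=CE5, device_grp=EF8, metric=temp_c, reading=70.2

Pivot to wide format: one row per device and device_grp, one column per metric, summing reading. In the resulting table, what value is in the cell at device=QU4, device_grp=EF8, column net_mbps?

Rows with device=QU4, device_grp=EF8 and metric=net_mbps: reading values are 72.2, 41, 35.4, 15.1.
72.2 + 41 + 35.4 + 15.1 = 163.7.

163.7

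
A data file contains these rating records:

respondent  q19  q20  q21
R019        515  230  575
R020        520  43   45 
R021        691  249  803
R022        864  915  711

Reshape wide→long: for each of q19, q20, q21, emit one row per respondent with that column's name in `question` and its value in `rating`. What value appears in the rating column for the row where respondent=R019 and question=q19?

Unpivoting turns each (respondent, wide-column) pair into one long row.
The wide cell at row R019, column q19 holds 515, so the long row (R019, q19) has rating=515.

515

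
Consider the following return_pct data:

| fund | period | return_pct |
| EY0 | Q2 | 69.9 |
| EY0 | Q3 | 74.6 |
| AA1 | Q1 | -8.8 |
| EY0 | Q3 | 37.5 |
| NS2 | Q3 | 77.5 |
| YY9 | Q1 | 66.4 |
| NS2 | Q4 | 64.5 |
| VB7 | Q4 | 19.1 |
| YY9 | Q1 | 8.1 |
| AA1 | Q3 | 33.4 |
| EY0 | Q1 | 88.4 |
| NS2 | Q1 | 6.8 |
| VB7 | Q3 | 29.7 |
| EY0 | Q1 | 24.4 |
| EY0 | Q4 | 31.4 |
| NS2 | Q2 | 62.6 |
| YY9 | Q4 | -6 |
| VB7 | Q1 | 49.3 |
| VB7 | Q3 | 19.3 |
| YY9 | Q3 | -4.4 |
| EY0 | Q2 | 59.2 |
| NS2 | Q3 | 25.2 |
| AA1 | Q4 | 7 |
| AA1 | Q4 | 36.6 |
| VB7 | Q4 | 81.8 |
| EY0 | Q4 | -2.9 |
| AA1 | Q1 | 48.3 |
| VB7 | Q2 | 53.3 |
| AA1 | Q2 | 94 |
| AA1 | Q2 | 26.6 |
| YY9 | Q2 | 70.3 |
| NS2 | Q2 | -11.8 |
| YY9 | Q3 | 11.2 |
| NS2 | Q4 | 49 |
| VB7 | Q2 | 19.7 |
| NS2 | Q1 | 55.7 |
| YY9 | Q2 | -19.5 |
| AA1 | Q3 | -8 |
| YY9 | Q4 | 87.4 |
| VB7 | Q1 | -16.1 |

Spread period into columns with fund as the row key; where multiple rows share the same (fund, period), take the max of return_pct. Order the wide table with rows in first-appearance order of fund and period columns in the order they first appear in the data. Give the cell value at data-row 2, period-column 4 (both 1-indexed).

36.6

With rows in first-appearance order of fund, row 2 is fund=AA1. period columns in first-appearance order: Q2, Q3, Q1, Q4; column 4 is Q4.
Long rows with fund=AA1, period=Q4: max(7, 36.6) = 36.6.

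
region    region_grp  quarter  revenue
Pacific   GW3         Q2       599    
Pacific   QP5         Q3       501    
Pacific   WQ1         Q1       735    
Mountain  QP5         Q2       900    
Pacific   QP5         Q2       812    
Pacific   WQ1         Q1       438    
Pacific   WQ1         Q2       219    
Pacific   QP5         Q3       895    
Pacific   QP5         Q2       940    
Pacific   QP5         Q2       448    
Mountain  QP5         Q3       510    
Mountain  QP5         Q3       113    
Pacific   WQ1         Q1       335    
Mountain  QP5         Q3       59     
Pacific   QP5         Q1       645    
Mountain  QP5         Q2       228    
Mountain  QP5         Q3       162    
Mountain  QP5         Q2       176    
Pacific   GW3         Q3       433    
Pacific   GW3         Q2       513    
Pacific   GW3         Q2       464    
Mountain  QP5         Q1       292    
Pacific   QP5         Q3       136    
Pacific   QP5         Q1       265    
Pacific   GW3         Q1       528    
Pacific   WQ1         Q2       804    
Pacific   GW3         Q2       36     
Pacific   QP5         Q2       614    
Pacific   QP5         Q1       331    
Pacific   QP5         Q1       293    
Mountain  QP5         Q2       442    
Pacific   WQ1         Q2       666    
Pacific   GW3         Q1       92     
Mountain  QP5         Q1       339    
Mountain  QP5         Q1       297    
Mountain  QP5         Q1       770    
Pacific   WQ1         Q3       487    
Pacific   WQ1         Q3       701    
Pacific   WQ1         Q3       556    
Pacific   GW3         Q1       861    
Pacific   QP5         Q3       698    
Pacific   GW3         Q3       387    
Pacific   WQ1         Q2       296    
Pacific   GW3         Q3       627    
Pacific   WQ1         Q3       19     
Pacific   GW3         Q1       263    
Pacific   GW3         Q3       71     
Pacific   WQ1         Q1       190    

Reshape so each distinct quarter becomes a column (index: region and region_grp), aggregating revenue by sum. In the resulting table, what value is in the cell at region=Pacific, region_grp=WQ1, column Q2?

Rows with region=Pacific, region_grp=WQ1 and quarter=Q2: revenue values are 219, 804, 666, 296.
219 + 804 + 666 + 296 = 1985.

1985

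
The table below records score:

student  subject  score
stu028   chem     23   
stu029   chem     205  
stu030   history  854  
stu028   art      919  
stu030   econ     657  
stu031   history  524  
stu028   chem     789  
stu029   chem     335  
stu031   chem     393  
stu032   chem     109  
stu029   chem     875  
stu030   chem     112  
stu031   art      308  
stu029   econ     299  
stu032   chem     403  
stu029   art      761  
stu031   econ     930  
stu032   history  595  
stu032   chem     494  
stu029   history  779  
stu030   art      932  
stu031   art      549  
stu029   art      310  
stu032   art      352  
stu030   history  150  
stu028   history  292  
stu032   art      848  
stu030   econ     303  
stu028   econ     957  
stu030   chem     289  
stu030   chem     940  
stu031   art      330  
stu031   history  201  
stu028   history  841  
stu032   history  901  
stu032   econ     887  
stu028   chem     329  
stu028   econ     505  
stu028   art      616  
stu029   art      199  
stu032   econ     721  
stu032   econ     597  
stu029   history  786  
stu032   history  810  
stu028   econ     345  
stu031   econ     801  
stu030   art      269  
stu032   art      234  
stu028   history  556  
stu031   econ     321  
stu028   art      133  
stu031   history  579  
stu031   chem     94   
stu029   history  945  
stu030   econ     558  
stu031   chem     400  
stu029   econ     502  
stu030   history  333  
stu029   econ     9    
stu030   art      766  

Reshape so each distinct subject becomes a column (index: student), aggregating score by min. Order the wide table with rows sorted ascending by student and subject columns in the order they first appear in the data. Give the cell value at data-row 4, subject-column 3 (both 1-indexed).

308

With rows sorted ascending by student, row 4 is student=stu031. subject columns in first-appearance order: chem, history, art, econ; column 3 is art.
Long rows with student=stu031, subject=art: min(308, 549, 330) = 308.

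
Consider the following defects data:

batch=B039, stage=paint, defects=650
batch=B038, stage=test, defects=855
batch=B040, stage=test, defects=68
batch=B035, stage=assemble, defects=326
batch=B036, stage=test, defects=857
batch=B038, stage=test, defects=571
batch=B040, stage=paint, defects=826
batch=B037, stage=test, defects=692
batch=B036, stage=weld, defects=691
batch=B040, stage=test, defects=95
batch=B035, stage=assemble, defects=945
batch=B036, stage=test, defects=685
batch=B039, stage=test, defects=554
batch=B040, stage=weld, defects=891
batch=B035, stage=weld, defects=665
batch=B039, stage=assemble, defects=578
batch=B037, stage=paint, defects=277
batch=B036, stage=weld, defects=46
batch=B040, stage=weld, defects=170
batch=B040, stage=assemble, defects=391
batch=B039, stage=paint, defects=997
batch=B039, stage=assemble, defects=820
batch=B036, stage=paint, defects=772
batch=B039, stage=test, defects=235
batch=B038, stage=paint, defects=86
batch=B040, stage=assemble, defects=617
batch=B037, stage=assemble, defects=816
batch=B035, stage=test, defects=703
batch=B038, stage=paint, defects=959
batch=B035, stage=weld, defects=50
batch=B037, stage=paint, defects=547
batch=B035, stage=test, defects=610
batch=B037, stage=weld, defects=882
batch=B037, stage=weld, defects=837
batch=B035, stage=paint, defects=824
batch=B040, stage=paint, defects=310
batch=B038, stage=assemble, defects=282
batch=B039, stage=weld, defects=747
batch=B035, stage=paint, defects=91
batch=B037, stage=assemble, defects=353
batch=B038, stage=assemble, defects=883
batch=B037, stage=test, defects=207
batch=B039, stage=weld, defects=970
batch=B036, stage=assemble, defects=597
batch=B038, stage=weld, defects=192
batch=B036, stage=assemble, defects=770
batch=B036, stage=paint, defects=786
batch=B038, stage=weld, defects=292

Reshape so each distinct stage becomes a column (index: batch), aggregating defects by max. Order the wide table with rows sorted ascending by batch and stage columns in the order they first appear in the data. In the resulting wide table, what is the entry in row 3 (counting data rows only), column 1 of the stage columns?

With rows sorted ascending by batch, row 3 is batch=B037. stage columns in first-appearance order: paint, test, assemble, weld; column 1 is paint.
Long rows with batch=B037, stage=paint: max(277, 547) = 547.

547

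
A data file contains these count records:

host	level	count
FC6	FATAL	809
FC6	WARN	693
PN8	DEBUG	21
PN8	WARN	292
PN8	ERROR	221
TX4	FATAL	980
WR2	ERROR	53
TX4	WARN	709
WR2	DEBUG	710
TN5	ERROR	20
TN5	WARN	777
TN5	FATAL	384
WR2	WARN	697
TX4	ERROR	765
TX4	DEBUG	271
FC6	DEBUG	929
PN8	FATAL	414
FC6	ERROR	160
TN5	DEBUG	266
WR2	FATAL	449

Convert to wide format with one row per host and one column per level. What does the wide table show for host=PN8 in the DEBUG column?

21

Wide layout: rows indexed by host, columns are the 4 distinct level values (FATAL, WARN, DEBUG, ERROR).
Cell (host=PN8, level=DEBUG) draws from the long row where host=PN8 and level=DEBUG, which has count=21.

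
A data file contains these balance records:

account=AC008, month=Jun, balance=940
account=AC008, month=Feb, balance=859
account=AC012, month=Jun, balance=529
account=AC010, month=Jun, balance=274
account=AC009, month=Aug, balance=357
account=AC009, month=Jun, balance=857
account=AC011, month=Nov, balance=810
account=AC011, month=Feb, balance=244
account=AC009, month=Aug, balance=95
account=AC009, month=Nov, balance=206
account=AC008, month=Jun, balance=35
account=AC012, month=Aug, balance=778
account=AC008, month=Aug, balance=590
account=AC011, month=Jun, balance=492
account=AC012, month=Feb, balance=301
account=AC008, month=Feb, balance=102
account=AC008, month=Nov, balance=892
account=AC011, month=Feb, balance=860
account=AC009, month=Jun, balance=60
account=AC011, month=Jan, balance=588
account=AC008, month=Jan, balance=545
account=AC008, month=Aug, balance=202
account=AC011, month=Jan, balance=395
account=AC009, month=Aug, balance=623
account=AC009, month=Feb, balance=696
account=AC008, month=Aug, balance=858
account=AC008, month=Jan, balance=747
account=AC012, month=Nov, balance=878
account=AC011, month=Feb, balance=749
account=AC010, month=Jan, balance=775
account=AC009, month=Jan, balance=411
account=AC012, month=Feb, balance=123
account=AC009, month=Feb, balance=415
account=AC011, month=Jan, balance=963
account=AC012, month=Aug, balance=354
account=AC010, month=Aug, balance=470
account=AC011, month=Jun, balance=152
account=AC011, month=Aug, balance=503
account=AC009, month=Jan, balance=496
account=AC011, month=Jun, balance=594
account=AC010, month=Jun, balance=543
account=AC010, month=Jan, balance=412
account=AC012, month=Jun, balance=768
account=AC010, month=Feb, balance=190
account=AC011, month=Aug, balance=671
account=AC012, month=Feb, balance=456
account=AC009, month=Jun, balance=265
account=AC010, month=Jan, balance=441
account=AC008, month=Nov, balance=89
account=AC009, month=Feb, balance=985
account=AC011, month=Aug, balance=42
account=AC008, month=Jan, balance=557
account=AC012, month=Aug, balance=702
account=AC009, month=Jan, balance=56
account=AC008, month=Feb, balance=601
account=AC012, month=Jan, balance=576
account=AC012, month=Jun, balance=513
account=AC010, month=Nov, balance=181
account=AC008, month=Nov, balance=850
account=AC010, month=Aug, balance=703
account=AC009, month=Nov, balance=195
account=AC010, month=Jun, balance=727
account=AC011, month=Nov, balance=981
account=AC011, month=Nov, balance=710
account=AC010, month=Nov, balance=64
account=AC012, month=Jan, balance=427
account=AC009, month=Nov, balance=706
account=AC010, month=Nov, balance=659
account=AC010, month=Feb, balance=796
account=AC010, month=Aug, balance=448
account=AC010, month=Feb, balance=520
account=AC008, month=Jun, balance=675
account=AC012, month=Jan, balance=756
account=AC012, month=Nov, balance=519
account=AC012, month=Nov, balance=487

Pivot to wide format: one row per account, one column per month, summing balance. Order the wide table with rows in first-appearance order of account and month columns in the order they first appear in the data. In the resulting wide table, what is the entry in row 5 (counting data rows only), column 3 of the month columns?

1216

With rows in first-appearance order of account, row 5 is account=AC011. month columns in first-appearance order: Jun, Feb, Aug, Nov, Jan; column 3 is Aug.
Long rows with account=AC011, month=Aug: 503 + 671 + 42 = 1216.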